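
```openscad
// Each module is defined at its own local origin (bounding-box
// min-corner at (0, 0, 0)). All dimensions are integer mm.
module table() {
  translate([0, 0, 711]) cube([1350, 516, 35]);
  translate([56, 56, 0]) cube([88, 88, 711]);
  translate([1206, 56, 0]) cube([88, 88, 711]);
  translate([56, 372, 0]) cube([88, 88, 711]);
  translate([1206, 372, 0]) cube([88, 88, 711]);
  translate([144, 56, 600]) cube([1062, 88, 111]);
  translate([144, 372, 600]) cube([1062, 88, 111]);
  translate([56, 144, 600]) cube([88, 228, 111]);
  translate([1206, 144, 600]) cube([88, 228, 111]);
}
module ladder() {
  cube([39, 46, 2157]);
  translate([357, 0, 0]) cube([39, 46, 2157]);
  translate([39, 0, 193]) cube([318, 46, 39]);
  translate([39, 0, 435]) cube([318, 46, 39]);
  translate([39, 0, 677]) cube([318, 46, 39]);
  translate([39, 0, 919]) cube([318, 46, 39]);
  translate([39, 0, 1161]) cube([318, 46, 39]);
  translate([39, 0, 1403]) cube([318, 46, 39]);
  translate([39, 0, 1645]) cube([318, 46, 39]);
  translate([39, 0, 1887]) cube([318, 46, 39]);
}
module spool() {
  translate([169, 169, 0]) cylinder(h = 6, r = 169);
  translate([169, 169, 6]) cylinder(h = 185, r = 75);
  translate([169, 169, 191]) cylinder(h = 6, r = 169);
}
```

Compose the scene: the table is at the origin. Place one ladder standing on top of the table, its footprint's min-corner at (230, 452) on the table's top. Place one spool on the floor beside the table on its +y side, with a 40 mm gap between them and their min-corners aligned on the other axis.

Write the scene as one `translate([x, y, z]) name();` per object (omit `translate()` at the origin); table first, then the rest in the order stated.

table();
translate([230, 452, 746]) ladder();
translate([0, 556, 0]) spool();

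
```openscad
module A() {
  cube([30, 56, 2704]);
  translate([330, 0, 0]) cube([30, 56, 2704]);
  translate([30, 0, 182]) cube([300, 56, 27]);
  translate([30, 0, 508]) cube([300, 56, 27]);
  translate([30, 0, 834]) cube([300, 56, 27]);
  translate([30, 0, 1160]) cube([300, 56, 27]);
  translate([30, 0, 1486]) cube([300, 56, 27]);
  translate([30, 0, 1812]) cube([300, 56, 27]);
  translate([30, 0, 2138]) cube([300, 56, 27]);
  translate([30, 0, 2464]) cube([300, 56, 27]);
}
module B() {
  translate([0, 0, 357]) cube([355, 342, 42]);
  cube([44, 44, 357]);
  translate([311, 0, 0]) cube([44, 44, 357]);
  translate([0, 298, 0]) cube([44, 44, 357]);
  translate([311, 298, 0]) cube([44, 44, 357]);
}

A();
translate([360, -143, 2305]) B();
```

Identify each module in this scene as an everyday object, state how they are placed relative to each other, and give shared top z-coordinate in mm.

A is a ladder. B is a stool. The stool is beside the ladder with their tops flush at z = 2704. The shared top z-coordinate is 2704 mm.

Both tops at z = 2704 mm.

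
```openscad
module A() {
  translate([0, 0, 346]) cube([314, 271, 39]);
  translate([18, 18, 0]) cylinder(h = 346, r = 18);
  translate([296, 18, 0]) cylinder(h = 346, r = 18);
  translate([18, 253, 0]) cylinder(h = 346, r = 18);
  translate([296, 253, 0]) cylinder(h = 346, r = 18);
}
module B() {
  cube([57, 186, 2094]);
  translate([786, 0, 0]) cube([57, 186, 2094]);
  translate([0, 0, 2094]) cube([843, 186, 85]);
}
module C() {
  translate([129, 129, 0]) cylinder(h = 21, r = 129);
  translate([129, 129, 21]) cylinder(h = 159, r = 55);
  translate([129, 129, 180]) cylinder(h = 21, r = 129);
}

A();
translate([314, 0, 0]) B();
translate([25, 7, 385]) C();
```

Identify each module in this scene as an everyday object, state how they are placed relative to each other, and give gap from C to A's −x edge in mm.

A is a stool. B is a door frame. C is a spool. The door frame is against the stool's +x side, with their −y faces flush. The spool is on top of the stool. The gap from the spool to the stool's −x edge is 25 mm.

The spool's min-x is at 25; the stool's min-x is 0; gap = 25 mm.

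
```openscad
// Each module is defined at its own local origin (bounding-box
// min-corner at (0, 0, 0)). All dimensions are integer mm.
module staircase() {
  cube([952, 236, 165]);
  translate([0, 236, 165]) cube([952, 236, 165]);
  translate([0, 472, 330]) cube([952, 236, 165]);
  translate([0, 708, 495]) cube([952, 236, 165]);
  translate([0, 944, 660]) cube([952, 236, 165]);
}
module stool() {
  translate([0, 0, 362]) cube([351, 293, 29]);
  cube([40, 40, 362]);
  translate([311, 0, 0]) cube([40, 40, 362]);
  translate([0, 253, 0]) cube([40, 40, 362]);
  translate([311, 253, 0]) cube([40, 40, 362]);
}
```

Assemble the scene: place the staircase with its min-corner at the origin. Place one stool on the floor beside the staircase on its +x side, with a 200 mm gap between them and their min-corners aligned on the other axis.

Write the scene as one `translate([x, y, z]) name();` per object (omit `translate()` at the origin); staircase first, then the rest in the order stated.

staircase();
translate([1152, 0, 0]) stool();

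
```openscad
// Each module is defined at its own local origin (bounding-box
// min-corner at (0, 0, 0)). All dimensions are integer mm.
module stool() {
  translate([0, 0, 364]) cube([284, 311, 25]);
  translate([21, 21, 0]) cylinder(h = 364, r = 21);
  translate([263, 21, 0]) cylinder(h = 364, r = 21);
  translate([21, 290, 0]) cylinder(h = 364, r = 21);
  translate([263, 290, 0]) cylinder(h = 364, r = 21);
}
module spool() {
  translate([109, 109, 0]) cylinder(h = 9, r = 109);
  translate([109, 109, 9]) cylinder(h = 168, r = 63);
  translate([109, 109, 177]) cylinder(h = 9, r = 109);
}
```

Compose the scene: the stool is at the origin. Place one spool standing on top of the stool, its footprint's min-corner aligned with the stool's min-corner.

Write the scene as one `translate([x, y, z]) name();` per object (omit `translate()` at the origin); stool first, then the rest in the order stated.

stool();
translate([0, 0, 389]) spool();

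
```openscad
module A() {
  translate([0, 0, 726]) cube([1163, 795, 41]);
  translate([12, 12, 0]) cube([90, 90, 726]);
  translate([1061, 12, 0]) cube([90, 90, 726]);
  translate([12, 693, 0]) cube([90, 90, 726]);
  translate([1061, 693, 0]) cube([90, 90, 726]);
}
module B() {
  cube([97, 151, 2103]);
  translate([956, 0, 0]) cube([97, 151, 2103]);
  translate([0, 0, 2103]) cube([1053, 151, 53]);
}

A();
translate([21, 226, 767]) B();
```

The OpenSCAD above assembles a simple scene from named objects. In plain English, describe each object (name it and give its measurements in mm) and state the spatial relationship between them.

A is a rectangular dining table. The top is 1163×795×41 mm with its upper surface at z = 767 mm. It stands on four 90×90 mm square legs, each inset 12 mm from the nearest pair of top edges, running from the floor to the underside of the top.

B is a rectangular door frame: two vertical jambs of 97×151 mm section, 2103 mm tall, with a clear opening 859 mm wide between their inner faces. A header 53 mm tall and 151 mm deep lies on top of the jambs and spans the full outside width.

The door frame is on top of the table.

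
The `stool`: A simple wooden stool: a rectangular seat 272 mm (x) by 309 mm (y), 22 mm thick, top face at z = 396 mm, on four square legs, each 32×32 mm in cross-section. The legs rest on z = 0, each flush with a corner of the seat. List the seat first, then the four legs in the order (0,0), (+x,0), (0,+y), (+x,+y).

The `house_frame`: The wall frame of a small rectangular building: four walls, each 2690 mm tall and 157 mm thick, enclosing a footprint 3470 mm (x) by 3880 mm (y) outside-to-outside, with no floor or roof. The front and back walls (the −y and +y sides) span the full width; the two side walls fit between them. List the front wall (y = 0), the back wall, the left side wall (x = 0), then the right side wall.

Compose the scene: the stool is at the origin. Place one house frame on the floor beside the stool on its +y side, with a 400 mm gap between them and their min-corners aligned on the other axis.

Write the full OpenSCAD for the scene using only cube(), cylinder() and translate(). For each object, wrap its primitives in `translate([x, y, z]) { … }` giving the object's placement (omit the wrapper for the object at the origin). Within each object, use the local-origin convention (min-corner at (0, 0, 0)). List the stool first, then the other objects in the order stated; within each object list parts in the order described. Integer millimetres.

translate([0, 0, 374]) cube([272, 309, 22]);
cube([32, 32, 374]);
translate([240, 0, 0]) cube([32, 32, 374]);
translate([0, 277, 0]) cube([32, 32, 374]);
translate([240, 277, 0]) cube([32, 32, 374]);
translate([0, 709, 0]) {
  cube([3470, 157, 2690]);
  translate([0, 3723, 0]) cube([3470, 157, 2690]);
  translate([0, 157, 0]) cube([157, 3566, 2690]);
  translate([3313, 157, 0]) cube([157, 3566, 2690]);
}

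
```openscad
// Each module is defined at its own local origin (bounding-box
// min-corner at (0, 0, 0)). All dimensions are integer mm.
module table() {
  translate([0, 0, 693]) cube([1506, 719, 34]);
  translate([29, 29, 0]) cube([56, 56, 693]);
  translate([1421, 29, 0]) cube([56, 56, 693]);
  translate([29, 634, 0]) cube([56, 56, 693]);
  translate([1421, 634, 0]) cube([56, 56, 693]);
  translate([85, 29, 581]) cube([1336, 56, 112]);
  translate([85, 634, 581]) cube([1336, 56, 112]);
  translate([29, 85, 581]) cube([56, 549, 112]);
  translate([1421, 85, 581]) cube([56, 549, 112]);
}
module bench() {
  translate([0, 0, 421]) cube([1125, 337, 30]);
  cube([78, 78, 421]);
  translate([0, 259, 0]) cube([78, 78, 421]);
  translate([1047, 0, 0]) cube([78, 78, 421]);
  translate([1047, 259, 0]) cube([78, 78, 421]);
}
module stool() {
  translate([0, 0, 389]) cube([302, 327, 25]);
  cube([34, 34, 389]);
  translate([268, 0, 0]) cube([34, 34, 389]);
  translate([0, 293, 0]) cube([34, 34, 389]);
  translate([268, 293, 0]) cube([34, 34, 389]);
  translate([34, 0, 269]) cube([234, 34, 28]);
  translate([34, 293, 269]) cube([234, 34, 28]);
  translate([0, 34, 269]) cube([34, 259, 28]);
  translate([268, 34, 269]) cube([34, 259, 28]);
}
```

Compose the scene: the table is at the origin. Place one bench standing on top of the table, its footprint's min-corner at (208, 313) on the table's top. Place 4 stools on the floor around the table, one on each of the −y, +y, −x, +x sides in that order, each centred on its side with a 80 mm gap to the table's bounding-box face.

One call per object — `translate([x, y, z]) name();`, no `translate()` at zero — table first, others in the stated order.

table();
translate([208, 313, 727]) bench();
translate([602, -407, 0]) stool();
translate([602, 799, 0]) stool();
translate([-382, 196, 0]) stool();
translate([1586, 196, 0]) stool();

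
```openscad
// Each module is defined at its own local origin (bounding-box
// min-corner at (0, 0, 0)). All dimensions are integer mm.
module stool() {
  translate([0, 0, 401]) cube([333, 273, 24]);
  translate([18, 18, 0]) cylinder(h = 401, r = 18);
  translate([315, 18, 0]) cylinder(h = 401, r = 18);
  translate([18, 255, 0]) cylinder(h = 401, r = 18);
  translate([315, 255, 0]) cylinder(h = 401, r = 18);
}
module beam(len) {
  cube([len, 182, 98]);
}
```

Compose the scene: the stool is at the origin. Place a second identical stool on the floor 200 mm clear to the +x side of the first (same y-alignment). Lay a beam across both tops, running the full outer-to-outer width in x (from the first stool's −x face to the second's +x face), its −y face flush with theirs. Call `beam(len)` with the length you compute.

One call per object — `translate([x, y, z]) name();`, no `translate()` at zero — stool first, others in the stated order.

stool();
translate([533, 0, 0]) stool();
translate([0, 0, 425]) beam(866);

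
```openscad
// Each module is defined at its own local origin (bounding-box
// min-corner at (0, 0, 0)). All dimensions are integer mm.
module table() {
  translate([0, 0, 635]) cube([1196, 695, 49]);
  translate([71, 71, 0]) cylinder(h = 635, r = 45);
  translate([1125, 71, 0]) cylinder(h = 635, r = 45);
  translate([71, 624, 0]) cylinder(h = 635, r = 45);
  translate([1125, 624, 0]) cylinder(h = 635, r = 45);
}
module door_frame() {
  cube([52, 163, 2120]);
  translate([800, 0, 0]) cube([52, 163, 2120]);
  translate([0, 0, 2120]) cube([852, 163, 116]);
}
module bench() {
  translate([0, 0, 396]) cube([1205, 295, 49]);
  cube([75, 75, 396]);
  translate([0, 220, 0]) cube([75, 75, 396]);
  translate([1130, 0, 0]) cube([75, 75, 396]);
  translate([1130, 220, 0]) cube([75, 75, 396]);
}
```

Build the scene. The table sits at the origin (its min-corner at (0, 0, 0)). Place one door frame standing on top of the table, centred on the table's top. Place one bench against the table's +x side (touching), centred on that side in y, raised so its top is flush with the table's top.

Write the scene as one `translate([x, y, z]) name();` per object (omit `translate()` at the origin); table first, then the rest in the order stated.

table();
translate([172, 266, 684]) door_frame();
translate([1196, 200, 239]) bench();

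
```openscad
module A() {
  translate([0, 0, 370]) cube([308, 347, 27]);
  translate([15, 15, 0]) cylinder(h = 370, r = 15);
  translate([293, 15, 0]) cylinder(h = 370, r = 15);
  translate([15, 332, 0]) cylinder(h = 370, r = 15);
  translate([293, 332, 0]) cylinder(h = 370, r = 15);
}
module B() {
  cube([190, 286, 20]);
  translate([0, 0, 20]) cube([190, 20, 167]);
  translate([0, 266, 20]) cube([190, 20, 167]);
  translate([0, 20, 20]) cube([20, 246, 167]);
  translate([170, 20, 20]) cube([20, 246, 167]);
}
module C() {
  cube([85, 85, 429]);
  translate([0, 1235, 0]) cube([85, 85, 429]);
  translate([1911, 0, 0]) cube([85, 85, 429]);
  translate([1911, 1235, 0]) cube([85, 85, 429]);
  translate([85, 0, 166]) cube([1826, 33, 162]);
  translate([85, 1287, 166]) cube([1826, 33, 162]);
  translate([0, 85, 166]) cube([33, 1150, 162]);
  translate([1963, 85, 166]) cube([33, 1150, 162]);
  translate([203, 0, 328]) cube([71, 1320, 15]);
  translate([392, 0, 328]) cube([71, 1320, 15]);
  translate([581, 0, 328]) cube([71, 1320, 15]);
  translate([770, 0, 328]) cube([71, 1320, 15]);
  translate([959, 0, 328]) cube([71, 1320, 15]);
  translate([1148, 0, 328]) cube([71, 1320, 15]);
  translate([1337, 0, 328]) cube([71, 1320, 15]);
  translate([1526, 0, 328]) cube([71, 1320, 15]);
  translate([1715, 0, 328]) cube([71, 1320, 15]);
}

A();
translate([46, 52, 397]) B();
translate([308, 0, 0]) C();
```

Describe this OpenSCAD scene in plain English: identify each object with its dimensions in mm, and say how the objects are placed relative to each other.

A is a four-legged stool. The seat is 308×347 mm, 27 mm thick, top at z = 397 mm. It stands on four round legs, each 30 mm in diameter, from z = 0 to the seat underside, each leg's axis is inset half a diameter from the nearest pair of seat edges (so the leg's bounding box is flush with the corner).

B is an open storage box with external size 190×286×187 mm and wall thickness 20 mm (the base is also 20 mm thick). The base covers the whole footprint; the four walls stand on the base, with the y-facing walls full-width and the x-facing walls fitting between their inner faces.

C is a bed frame 1996 mm long (x) by 1320 mm wide (y). Four 85×85 mm corner posts, 429 mm tall, at the corners of the footprint. Four rails of 33 mm thickness and 162 mm height run between adjacent posts with their undersides at z = 166 mm, their outer faces flush with the outside of the frame (the two x-running rails run between the posts' inner faces; the two y-running rails run between the posts' inner faces). 9 slats, each 71 mm wide (x) and 15 mm thick, lie across the top of the two x-running rails, running the full 1320 mm width of the frame in y; the slats are evenly spaced along x between the inner faces of the end posts with equal gaps (rounded down to the nearest mm) at the −x end and between each pair — any rounding remainder accumulates at the +x end.

The open box is on top of the stool. The bed frame is against the stool's +x side, with their −y faces flush.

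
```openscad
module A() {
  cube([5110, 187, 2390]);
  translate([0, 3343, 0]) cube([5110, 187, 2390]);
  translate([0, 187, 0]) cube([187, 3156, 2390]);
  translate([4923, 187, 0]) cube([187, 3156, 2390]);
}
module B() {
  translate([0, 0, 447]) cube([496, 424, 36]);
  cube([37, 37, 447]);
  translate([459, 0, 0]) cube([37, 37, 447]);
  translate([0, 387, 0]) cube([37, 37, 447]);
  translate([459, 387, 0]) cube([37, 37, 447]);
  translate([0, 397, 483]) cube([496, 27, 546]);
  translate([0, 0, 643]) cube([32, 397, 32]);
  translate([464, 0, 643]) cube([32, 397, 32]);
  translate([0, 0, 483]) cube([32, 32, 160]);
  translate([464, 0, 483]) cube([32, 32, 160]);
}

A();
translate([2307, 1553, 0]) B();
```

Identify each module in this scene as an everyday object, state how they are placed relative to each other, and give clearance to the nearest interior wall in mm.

Clearances: x = 2120, y = 1366; minimum 1366 mm.

A is a house frame. B is a chair. The chair sits inside the house frame, centred. The clearance to the nearest interior wall is 1366 mm.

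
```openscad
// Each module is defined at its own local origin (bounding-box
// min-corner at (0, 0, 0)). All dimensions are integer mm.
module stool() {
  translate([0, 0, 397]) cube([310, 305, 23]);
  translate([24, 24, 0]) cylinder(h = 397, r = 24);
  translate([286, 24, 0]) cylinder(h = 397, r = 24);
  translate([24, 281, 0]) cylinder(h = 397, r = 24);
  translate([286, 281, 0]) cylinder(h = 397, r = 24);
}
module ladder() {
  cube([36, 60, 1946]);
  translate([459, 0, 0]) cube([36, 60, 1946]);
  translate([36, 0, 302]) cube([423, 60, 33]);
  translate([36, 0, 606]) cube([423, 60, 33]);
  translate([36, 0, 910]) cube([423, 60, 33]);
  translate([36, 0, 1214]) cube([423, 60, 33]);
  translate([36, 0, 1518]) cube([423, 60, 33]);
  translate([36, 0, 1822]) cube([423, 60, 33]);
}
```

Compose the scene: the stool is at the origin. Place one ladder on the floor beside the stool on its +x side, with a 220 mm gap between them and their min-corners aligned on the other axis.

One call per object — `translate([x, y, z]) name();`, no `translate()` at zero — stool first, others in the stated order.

stool();
translate([530, 0, 0]) ladder();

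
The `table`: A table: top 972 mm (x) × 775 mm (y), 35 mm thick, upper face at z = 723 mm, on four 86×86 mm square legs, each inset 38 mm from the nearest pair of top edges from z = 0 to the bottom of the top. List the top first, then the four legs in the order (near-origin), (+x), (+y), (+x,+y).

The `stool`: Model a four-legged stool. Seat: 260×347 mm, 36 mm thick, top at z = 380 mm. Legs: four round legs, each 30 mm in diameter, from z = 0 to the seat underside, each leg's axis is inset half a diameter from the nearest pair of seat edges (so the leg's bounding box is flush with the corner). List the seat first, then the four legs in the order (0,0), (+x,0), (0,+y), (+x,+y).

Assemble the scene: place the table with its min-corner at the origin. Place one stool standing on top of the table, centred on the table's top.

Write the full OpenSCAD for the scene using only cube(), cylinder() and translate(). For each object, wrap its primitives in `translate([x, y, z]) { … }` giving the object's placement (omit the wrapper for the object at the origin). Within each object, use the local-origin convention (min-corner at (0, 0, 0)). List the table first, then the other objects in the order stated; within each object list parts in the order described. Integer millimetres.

translate([0, 0, 688]) cube([972, 775, 35]);
translate([38, 38, 0]) cube([86, 86, 688]);
translate([848, 38, 0]) cube([86, 86, 688]);
translate([38, 651, 0]) cube([86, 86, 688]);
translate([848, 651, 0]) cube([86, 86, 688]);
translate([356, 214, 723]) {
  translate([0, 0, 344]) cube([260, 347, 36]);
  translate([15, 15, 0]) cylinder(h = 344, r = 15);
  translate([245, 15, 0]) cylinder(h = 344, r = 15);
  translate([15, 332, 0]) cylinder(h = 344, r = 15);
  translate([245, 332, 0]) cylinder(h = 344, r = 15);
}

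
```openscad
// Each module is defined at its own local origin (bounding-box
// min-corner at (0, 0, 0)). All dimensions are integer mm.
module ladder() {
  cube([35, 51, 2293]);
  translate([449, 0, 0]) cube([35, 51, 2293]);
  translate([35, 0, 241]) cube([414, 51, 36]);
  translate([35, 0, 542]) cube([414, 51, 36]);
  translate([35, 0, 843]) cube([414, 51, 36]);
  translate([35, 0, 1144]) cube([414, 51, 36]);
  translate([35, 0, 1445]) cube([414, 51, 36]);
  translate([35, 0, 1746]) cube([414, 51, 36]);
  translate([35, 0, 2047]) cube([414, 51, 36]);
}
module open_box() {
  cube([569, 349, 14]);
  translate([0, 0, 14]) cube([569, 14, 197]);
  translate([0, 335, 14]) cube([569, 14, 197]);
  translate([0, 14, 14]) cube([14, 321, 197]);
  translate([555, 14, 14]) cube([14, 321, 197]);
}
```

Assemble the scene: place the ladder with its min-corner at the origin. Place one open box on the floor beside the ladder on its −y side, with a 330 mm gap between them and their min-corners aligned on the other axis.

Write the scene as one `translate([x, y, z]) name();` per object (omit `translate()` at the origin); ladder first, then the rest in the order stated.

ladder();
translate([0, -679, 0]) open_box();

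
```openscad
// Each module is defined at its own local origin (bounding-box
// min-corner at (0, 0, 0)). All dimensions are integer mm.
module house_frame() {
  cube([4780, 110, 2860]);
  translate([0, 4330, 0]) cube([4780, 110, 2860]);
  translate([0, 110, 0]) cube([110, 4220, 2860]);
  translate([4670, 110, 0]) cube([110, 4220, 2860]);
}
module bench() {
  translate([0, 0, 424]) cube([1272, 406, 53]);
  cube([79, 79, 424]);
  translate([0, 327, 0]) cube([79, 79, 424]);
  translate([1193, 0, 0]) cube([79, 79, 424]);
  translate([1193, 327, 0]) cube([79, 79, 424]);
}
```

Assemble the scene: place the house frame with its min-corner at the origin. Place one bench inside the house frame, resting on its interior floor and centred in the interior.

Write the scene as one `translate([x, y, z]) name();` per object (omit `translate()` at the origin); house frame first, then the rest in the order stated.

house_frame();
translate([1754, 2017, 0]) bench();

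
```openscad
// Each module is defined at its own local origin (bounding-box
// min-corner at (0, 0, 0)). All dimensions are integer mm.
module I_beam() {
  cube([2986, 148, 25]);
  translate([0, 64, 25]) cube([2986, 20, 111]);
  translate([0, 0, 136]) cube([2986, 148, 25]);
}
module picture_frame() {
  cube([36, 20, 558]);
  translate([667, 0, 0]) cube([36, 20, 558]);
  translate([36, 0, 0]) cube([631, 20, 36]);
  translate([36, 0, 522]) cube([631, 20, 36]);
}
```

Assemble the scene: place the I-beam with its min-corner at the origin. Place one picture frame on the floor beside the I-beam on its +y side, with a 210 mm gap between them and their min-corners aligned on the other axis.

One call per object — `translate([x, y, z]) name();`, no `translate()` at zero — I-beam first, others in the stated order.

I_beam();
translate([0, 358, 0]) picture_frame();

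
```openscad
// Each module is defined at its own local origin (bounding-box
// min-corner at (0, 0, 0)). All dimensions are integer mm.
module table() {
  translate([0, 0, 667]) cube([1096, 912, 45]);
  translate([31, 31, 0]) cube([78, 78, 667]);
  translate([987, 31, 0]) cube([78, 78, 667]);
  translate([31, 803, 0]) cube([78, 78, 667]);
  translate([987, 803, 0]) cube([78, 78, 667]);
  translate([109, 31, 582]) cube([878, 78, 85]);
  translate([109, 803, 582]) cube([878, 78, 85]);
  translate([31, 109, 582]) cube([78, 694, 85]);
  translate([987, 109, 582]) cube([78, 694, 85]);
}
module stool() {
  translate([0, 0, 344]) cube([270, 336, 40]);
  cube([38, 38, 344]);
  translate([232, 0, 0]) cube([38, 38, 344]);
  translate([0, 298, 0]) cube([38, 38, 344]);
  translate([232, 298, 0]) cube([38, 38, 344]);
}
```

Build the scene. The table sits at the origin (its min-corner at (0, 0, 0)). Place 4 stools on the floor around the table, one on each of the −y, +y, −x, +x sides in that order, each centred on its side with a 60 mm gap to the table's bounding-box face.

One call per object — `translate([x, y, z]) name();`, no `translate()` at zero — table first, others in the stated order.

table();
translate([413, -396, 0]) stool();
translate([413, 972, 0]) stool();
translate([-330, 288, 0]) stool();
translate([1156, 288, 0]) stool();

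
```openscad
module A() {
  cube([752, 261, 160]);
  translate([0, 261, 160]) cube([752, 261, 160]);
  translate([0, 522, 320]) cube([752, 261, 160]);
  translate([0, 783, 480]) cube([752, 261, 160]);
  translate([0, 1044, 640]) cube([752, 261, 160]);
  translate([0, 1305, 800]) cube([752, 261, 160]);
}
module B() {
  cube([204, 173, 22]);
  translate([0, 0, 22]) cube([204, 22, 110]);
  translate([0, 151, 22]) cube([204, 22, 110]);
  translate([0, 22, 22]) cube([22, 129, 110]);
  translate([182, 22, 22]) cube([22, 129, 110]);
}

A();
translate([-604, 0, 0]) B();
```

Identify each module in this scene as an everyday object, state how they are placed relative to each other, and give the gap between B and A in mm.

The open box's nearest face is 400 mm from the staircase's −x face.

A is a staircase. B is an open box. The open box is on the floor beside the staircase on its −x side. The gap between the open box and the staircase is 400 mm.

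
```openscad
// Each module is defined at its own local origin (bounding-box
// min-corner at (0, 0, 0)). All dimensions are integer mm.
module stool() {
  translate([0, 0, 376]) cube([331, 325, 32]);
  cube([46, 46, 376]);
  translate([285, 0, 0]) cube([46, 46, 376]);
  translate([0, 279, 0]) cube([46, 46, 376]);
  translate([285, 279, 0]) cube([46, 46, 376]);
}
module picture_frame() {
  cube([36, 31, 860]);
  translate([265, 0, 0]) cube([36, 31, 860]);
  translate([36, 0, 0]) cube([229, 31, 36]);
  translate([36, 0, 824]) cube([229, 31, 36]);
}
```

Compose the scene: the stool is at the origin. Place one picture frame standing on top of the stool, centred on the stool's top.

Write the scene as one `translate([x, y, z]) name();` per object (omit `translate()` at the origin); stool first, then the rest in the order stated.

stool();
translate([15, 147, 408]) picture_frame();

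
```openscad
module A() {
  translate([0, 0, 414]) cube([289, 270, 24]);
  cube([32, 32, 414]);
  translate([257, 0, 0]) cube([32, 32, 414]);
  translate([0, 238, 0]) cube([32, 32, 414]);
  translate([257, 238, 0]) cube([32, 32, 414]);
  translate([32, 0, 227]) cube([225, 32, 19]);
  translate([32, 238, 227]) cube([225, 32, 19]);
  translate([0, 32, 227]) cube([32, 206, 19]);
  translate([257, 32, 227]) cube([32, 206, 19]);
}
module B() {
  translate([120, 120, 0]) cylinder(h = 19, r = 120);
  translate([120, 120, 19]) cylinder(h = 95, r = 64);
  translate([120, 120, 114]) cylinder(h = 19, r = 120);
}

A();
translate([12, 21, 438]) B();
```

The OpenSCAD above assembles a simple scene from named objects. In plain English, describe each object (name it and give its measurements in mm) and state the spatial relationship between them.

A is a four-legged stool. The seat is a 289×270×24 mm slab whose top surface is at z = 438 mm; four square legs, each 32×32 mm in cross-section, run from the floor (z = 0) to the underside of the seat, each flush with a corner of the seat. Four stretchers, 32 mm wide and 19 mm tall, connect adjacent legs with their undersides at z = 227 mm, each running between the inner faces of the legs it joins and aligned with the legs' outer faces on the other axis.

B is a spool: two coaxial disc flanges of radius 120 mm and thickness 19 mm, joined by a core cylinder of radius 64 mm and height 95 mm. The lower flange rests on z = 0 and the three cylinders share a vertical axis.

The spool is on top of the stool.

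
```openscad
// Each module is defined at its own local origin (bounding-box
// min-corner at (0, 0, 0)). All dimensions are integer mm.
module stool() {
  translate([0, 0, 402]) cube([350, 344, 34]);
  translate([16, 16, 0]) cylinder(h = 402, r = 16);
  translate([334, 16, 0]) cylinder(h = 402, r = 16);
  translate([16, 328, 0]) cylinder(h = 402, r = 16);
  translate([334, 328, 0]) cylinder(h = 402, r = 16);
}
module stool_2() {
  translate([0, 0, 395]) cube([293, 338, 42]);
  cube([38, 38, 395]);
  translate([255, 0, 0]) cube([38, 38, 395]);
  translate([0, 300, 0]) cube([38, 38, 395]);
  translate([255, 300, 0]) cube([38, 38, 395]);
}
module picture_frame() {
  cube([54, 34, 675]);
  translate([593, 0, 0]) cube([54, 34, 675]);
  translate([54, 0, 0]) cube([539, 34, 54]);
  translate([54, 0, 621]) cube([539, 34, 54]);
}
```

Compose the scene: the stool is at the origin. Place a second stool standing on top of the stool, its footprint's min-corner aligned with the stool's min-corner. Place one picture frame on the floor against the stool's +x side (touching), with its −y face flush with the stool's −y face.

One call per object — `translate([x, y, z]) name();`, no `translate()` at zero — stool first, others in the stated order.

stool();
translate([0, 0, 436]) stool_2();
translate([350, 0, 0]) picture_frame();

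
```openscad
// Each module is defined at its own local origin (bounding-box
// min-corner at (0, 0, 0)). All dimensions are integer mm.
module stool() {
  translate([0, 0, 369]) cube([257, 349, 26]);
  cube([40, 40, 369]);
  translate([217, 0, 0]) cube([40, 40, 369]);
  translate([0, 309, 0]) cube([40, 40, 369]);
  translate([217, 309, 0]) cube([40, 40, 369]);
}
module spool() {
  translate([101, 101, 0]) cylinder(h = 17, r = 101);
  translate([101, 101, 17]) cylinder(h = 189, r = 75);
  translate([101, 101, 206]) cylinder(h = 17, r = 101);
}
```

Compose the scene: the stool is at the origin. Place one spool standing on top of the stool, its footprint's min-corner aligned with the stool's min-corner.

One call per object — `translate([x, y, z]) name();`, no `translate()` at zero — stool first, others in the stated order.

stool();
translate([0, 0, 395]) spool();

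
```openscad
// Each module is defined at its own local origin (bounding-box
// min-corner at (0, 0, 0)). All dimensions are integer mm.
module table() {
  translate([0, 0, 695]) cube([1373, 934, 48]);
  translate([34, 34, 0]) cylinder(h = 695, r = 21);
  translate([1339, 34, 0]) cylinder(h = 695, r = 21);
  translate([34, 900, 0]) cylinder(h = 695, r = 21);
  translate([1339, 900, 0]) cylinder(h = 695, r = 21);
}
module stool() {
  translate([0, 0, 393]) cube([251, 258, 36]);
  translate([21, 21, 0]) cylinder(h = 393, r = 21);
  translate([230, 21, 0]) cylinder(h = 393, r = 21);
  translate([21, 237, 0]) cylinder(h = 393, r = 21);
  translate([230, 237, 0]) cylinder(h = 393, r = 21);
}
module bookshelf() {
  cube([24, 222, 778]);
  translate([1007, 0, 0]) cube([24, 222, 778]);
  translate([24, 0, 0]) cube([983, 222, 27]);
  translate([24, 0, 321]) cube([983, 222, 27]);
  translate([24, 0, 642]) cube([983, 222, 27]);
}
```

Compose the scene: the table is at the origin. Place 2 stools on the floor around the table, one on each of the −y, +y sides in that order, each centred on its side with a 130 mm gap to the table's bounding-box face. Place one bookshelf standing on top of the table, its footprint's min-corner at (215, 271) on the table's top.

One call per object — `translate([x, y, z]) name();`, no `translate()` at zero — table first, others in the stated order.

table();
translate([561, -388, 0]) stool();
translate([561, 1064, 0]) stool();
translate([215, 271, 743]) bookshelf();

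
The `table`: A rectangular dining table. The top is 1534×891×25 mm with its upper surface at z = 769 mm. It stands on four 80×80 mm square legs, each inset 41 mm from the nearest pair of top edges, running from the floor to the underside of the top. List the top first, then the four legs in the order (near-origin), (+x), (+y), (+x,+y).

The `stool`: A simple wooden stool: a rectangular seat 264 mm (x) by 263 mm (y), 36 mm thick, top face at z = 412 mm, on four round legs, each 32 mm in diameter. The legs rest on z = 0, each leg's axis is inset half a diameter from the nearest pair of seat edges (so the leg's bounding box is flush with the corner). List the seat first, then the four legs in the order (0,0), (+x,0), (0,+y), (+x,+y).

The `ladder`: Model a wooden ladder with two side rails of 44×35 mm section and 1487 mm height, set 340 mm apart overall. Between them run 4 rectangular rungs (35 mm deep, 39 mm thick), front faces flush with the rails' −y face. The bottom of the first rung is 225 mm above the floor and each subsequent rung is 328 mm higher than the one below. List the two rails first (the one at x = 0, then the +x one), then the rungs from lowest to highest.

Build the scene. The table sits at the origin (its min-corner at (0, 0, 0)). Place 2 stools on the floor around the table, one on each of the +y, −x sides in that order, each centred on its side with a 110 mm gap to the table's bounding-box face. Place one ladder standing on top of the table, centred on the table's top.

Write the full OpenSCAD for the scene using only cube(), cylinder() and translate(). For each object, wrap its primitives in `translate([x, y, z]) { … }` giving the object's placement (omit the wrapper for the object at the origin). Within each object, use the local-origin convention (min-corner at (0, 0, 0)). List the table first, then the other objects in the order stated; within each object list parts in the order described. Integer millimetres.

translate([0, 0, 744]) cube([1534, 891, 25]);
translate([41, 41, 0]) cube([80, 80, 744]);
translate([1413, 41, 0]) cube([80, 80, 744]);
translate([41, 770, 0]) cube([80, 80, 744]);
translate([1413, 770, 0]) cube([80, 80, 744]);
translate([635, 1001, 0]) {
  translate([0, 0, 376]) cube([264, 263, 36]);
  translate([16, 16, 0]) cylinder(h = 376, r = 16);
  translate([248, 16, 0]) cylinder(h = 376, r = 16);
  translate([16, 247, 0]) cylinder(h = 376, r = 16);
  translate([248, 247, 0]) cylinder(h = 376, r = 16);
}
translate([-374, 314, 0]) {
  translate([0, 0, 376]) cube([264, 263, 36]);
  translate([16, 16, 0]) cylinder(h = 376, r = 16);
  translate([248, 16, 0]) cylinder(h = 376, r = 16);
  translate([16, 247, 0]) cylinder(h = 376, r = 16);
  translate([248, 247, 0]) cylinder(h = 376, r = 16);
}
translate([597, 428, 769]) {
  cube([44, 35, 1487]);
  translate([296, 0, 0]) cube([44, 35, 1487]);
  translate([44, 0, 225]) cube([252, 35, 39]);
  translate([44, 0, 553]) cube([252, 35, 39]);
  translate([44, 0, 881]) cube([252, 35, 39]);
  translate([44, 0, 1209]) cube([252, 35, 39]);
}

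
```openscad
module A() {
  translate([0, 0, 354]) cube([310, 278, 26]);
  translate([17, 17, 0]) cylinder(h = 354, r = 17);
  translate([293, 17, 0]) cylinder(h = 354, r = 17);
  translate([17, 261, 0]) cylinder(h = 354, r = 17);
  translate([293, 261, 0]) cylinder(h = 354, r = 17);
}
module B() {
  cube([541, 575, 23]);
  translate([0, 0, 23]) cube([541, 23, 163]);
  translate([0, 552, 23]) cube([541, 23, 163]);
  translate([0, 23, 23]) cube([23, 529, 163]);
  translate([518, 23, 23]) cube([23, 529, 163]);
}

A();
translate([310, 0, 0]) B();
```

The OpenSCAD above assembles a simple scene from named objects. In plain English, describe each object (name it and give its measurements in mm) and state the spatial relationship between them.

A is a simple wooden stool: a rectangular seat 310 mm (x) by 278 mm (y), 26 mm thick, top face at z = 380 mm, on four round legs, each 34 mm in diameter. The legs rest on z = 0, each leg's axis is inset half a diameter from the nearest pair of seat edges (so the leg's bounding box is flush with the corner).

B is an open storage box with external size 541×575×186 mm and wall thickness 23 mm (the base is also 23 mm thick). The base covers the whole footprint; the four walls stand on the base, with the y-facing walls full-width and the x-facing walls fitting between their inner faces.

The open box is against the stool's +x side, with their −y faces flush.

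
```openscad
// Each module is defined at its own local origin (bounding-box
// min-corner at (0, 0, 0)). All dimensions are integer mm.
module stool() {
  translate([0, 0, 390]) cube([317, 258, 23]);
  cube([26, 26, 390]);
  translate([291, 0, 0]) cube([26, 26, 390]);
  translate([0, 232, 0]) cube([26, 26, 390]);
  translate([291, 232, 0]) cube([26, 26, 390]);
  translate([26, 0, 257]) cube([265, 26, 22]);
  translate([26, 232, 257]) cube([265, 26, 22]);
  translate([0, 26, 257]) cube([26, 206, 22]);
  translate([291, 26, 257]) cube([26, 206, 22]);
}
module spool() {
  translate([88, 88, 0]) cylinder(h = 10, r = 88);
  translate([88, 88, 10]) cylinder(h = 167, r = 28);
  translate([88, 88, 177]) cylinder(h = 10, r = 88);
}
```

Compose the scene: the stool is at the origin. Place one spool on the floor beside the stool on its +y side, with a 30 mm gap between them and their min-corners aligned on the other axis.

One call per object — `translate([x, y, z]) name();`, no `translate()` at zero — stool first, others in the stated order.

stool();
translate([0, 288, 0]) spool();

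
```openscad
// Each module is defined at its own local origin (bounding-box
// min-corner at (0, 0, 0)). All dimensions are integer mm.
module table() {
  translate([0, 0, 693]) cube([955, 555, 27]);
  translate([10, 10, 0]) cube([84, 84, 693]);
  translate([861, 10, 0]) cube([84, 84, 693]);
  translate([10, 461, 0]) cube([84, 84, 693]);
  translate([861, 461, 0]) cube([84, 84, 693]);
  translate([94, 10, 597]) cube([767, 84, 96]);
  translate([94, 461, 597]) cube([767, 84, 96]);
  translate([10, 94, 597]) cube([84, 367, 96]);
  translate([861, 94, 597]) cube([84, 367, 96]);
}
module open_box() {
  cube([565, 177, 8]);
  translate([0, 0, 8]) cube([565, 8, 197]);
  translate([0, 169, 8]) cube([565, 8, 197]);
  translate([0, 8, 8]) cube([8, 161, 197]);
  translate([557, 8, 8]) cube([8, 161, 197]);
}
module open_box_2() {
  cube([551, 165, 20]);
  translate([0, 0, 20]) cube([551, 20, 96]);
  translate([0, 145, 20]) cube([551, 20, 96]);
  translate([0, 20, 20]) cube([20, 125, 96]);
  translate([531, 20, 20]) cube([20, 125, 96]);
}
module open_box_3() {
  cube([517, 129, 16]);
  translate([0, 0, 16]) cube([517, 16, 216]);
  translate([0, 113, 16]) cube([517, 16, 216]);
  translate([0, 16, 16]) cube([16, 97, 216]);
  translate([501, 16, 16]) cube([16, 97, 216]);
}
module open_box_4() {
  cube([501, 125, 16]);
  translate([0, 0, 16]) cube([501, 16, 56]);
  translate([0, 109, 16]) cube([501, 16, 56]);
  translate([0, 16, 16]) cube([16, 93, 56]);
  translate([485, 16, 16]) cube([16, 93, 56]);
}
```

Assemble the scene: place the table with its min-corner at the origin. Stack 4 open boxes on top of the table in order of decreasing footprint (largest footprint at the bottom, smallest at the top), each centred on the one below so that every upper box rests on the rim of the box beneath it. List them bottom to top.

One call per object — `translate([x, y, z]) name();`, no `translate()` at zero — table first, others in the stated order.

table();
translate([195, 189, 720]) open_box();
translate([202, 195, 925]) open_box_2();
translate([219, 213, 1041]) open_box_3();
translate([227, 215, 1273]) open_box_4();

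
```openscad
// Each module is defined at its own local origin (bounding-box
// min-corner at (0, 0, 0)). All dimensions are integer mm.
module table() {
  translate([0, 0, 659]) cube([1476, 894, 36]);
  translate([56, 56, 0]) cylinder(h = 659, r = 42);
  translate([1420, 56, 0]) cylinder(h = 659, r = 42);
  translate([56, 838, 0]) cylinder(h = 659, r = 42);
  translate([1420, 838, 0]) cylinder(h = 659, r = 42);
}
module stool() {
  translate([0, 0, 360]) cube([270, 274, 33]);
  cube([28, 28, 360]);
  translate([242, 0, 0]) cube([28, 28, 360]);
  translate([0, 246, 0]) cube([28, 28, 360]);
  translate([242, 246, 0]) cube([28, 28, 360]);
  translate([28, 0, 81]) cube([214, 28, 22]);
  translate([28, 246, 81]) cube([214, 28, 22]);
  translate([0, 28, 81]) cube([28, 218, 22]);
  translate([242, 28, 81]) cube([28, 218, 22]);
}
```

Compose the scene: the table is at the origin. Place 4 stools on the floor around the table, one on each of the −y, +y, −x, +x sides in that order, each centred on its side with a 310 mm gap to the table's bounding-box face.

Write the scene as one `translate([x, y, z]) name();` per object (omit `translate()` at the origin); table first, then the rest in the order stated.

table();
translate([603, -584, 0]) stool();
translate([603, 1204, 0]) stool();
translate([-580, 310, 0]) stool();
translate([1786, 310, 0]) stool();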